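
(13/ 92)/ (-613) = -13/ 56396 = -0.00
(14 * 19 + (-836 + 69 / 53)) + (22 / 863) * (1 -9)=-26021011 / 45739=-568.90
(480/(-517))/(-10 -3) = 480/6721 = 0.07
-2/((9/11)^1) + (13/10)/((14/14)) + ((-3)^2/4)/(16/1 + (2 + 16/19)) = -66053/64440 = -1.03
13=13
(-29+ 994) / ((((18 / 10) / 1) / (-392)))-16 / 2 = -1891472 / 9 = -210163.56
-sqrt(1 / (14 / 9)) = -3 * sqrt(14) / 14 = -0.80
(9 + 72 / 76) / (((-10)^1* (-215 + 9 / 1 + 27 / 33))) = 2079 / 428830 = 0.00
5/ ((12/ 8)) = 10/ 3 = 3.33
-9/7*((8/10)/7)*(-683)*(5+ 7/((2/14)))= 1327752/245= 5419.40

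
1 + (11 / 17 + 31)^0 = 2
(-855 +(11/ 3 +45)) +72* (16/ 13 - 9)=-53263/ 39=-1365.72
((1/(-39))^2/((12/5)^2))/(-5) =-5/219024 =-0.00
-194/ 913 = -0.21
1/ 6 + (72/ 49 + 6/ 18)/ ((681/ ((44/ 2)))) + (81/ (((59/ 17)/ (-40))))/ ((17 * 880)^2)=437180253493/ 1943885734560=0.22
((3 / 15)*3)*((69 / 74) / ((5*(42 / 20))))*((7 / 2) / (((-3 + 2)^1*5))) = -69 / 1850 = -0.04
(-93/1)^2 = 8649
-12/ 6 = -2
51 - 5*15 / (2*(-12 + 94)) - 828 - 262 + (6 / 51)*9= -2895055 / 2788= -1038.40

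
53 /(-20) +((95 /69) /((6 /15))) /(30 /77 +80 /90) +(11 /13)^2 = 6528033 /8609705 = 0.76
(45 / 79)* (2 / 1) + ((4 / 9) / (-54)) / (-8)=87559 / 76788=1.14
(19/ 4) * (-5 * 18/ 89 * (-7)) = 5985/ 178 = 33.62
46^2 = 2116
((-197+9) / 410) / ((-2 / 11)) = 517 / 205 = 2.52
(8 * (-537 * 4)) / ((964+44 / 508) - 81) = -90932 / 4673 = -19.46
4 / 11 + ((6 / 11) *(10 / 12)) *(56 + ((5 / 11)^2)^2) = 4161169 / 161051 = 25.84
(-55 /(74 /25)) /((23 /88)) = -60500 /851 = -71.09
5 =5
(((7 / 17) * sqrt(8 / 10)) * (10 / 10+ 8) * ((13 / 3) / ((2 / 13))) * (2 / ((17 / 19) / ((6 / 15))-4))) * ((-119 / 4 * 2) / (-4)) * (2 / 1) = -472017 * sqrt(5) / 335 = -3150.63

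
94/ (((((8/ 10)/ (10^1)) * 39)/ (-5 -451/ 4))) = -184475/ 52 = -3547.60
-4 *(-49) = 196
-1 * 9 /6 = -3 /2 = -1.50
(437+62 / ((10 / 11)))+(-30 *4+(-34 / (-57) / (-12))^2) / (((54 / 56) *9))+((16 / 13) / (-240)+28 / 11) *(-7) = 2406067627276 / 5080477545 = 473.59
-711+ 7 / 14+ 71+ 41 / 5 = -6313 / 10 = -631.30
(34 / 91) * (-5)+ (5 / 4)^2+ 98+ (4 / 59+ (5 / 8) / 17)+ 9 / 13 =143833451 / 1460368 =98.49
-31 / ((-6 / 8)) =124 / 3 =41.33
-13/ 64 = -0.20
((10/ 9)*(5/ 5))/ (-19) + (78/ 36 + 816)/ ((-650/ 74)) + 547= 453.80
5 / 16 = 0.31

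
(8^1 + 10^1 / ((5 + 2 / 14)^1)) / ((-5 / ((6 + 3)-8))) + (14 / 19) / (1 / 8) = 6679 / 1710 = 3.91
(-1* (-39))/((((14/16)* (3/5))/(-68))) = -35360/7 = -5051.43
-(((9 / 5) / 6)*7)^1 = -21 / 10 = -2.10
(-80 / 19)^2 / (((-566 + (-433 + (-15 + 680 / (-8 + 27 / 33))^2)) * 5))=3994240 / 12426967613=0.00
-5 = -5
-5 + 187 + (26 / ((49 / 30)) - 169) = 28.92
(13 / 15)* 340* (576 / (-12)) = -14144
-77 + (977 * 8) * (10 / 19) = 76697 / 19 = 4036.68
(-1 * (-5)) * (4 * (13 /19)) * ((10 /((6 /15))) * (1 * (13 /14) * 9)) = 380250 /133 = 2859.02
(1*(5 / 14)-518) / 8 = -7247 / 112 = -64.71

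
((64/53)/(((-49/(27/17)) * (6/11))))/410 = -1584/9050545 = -0.00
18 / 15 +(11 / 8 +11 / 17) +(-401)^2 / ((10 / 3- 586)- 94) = -32358631 / 138040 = -234.41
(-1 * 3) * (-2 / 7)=6 / 7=0.86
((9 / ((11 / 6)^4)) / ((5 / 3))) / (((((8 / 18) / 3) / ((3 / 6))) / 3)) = 354294 / 73205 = 4.84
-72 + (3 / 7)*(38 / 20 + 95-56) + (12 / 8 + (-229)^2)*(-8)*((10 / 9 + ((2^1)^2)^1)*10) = -13509222317 / 630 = -21443210.03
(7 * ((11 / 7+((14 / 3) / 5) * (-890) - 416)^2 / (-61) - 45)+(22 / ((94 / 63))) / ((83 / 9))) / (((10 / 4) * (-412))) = 2671677907963 / 15441289290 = 173.02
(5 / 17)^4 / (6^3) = 625 / 18040536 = 0.00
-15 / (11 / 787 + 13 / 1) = -3935 / 3414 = -1.15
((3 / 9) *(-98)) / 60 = -49 / 90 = -0.54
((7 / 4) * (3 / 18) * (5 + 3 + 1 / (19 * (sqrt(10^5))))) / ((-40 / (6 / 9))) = -7 / 180 - 7 * sqrt(10) / 27360000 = -0.04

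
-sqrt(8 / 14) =-0.76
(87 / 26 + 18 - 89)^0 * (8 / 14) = 4 / 7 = 0.57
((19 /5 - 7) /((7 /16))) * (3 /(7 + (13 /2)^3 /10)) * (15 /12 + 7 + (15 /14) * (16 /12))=-277504 /45031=-6.16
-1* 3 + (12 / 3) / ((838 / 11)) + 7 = 1698 / 419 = 4.05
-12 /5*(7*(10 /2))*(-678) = 56952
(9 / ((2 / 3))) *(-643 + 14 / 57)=-329733 / 38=-8677.18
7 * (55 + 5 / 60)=4627 / 12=385.58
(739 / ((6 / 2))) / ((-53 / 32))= -23648 / 159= -148.73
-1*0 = 0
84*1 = 84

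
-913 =-913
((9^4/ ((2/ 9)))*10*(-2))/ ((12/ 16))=-787320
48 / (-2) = -24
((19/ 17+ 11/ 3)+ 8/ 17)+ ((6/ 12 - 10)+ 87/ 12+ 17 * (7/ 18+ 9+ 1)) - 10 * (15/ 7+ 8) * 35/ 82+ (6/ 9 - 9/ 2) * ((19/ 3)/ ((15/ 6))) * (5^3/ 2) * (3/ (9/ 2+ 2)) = -46908575/ 326196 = -143.80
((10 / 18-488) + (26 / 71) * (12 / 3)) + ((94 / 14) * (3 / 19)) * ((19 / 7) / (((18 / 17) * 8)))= -243293957 / 500976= -485.64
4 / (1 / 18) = 72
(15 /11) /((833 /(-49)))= -15 /187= -0.08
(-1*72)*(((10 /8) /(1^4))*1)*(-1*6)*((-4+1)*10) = -16200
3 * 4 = 12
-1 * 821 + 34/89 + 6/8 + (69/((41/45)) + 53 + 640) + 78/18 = -2049407/43788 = -46.80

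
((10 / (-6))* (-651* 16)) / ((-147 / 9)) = -1062.86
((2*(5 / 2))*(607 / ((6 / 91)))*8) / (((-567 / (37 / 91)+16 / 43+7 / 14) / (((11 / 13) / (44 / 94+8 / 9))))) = -9985720580 / 60605749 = -164.77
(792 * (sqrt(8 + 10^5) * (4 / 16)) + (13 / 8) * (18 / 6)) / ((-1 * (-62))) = 39 / 496 + 594 * sqrt(2778) / 31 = 1010.01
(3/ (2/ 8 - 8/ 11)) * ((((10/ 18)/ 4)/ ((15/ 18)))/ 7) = -22/ 147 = -0.15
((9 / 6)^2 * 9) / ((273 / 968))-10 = 5624 / 91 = 61.80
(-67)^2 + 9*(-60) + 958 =4907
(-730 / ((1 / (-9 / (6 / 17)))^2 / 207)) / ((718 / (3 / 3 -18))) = 3340815435 / 1436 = 2326473.14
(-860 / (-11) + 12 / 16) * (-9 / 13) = -31257 / 572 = -54.65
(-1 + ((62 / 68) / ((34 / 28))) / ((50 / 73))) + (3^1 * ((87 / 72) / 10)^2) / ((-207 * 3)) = 13258415 / 137832192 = 0.10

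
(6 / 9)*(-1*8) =-16 / 3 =-5.33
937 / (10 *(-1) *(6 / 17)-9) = -15929 / 213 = -74.78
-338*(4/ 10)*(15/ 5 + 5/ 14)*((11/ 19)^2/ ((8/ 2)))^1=-961103/ 25270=-38.03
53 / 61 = 0.87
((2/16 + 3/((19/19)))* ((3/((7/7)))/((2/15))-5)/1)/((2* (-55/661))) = -115675/352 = -328.62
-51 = -51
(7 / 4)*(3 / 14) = 3 / 8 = 0.38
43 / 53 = 0.81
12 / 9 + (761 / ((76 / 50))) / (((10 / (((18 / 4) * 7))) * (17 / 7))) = 5044351 / 7752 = 650.72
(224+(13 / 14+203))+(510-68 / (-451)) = 5923033 / 6314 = 938.08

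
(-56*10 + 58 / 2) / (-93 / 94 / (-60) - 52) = 998280 / 97729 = 10.21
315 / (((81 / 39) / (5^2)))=11375 / 3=3791.67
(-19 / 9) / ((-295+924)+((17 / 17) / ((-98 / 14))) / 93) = -4123 / 1228434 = -0.00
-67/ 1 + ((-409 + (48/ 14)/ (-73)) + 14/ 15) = -3641746/ 7665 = -475.11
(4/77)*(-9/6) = -6/77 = -0.08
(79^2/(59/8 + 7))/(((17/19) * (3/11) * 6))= 5217476/17595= 296.53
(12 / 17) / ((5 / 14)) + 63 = 5523 / 85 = 64.98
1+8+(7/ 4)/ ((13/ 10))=269/ 26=10.35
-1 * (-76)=76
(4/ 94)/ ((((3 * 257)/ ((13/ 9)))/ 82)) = 2132/ 326133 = 0.01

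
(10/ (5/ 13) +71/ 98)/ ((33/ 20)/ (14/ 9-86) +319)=19904400/ 237576647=0.08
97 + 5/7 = 684/7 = 97.71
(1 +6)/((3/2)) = 14/3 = 4.67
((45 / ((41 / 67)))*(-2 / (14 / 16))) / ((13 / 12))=-578880 / 3731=-155.15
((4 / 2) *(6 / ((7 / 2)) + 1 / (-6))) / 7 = 65 / 147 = 0.44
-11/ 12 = -0.92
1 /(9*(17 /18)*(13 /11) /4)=88 /221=0.40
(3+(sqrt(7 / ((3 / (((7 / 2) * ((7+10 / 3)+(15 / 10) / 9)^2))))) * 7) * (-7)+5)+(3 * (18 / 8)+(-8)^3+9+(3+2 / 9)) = -2401 * sqrt(6) / 4 - 17461 / 36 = -1955.33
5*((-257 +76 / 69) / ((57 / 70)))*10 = -61799500 / 3933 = -15713.07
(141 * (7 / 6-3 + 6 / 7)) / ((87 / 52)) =-50102 / 609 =-82.27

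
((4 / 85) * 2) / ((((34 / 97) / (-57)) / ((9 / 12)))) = -16587 / 1445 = -11.48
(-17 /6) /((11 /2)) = -17 /33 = -0.52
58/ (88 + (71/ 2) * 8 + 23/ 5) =290/ 1883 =0.15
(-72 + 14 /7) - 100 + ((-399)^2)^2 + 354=25344958585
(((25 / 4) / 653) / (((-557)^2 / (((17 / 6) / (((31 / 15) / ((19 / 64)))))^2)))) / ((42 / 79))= 5151244375 / 535890650733871104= 0.00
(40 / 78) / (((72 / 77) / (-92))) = -17710 / 351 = -50.46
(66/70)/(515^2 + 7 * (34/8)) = 44/12378555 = 0.00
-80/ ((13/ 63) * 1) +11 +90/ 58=-141428/ 377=-375.14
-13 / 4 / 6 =-0.54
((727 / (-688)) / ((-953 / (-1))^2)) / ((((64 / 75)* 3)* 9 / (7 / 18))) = -0.00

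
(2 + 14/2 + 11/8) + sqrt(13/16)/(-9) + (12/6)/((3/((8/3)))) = 875/72- sqrt(13)/36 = 12.05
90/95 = 18/19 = 0.95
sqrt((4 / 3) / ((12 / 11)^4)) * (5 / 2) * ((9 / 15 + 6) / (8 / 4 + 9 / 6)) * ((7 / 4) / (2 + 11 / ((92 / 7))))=30613 * sqrt(3) / 18792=2.82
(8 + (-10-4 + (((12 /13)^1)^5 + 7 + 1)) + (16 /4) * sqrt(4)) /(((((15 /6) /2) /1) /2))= 31694096 /1856465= 17.07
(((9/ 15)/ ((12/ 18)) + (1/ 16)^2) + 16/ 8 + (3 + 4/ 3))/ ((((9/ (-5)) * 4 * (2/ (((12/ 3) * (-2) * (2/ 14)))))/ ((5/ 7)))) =138955/ 338688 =0.41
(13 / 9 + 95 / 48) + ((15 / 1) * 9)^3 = 354294493 / 144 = 2460378.42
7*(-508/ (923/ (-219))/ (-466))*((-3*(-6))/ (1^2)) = -7008876/ 215059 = -32.59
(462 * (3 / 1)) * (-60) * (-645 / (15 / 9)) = 32182920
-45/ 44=-1.02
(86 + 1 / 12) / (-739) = -1033 / 8868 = -0.12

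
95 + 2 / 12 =95.17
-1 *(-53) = 53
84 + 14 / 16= 679 / 8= 84.88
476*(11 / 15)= 5236 / 15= 349.07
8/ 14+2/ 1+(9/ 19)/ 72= 2743/ 1064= 2.58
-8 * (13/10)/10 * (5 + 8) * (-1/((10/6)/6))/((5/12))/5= 73008/3125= 23.36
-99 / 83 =-1.19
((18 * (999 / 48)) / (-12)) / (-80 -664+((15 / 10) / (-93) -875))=30969 / 1606064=0.02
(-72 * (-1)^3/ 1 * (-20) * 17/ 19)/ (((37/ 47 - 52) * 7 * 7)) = 1150560/ 2240917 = 0.51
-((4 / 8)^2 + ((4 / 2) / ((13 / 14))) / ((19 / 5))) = -807 / 988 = -0.82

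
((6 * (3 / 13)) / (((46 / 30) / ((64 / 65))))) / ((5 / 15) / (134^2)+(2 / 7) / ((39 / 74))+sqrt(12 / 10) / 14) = 17316447995589120 / 10338832221381079 - 35099706184704 * sqrt(30) / 795294786260083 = 1.43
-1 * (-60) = 60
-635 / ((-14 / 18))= 5715 / 7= 816.43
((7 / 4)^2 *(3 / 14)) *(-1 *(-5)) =105 / 32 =3.28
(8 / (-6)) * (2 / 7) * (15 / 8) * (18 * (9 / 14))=-405 / 49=-8.27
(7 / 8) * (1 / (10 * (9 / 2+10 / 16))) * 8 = 28 / 205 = 0.14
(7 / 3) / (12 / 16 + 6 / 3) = 28 / 33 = 0.85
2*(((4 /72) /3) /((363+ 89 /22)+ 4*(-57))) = 0.00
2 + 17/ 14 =45/ 14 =3.21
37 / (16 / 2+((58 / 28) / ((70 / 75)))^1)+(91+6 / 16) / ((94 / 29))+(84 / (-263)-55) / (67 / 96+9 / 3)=2369799624641 / 140631591440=16.85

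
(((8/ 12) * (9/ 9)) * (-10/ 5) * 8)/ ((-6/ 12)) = 64/ 3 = 21.33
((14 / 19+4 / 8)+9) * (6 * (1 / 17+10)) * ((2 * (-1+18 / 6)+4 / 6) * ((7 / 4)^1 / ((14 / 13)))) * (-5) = -1592955 / 68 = -23425.81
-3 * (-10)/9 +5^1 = 25/3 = 8.33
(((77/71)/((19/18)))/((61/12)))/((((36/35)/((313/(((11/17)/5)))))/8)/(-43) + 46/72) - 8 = -582285118620616/75782432880677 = -7.68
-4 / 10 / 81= -2 / 405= -0.00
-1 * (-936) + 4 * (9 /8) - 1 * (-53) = 1987 /2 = 993.50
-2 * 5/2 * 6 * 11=-330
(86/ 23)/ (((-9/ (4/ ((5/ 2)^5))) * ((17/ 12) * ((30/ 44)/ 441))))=-47466496/ 6109375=-7.77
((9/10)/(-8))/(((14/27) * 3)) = -81/1120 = -0.07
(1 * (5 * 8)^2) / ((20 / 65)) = 5200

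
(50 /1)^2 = 2500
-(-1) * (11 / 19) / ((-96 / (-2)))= 11 / 912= 0.01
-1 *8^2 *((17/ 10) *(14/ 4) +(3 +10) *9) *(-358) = 14085152/ 5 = 2817030.40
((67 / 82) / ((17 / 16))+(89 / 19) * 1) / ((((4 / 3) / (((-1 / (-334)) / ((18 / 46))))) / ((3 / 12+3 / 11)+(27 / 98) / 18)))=240843695 / 14304505908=0.02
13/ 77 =0.17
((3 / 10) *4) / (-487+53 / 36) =-216 / 87395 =-0.00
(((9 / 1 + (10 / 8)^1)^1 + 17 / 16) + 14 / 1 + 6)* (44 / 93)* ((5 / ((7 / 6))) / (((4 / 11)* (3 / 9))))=909315 / 1736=523.80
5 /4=1.25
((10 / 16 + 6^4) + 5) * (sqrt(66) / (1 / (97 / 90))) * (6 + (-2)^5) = -1458977 * sqrt(66) / 40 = -296319.63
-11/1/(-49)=11/49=0.22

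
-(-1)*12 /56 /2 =3 /28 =0.11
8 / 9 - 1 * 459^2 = -1896121 / 9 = -210680.11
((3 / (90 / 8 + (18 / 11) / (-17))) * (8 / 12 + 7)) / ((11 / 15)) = 7820 / 2781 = 2.81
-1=-1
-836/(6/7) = -2926/3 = -975.33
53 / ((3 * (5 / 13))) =689 / 15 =45.93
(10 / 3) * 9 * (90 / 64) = 675 / 16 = 42.19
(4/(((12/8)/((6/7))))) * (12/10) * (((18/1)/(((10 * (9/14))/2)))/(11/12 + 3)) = 4608/1175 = 3.92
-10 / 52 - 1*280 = -7285 / 26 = -280.19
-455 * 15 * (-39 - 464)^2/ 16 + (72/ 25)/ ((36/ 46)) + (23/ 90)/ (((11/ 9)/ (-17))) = -474866266323/ 4400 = -107924151.44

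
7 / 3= 2.33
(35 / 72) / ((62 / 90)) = 175 / 248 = 0.71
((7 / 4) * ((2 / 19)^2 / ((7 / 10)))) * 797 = 7970 / 361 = 22.08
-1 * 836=-836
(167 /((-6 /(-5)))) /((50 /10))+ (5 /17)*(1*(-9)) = 2569 /102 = 25.19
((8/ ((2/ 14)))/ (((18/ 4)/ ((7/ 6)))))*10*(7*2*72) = 146346.67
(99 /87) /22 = 3 /58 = 0.05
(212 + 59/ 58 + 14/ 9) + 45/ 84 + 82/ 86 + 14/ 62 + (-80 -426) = -2822249879/ 9741564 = -289.71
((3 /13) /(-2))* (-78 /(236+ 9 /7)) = 63 /1661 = 0.04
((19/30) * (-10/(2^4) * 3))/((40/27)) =-513/640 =-0.80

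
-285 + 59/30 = -8491/30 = -283.03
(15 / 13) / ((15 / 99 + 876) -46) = 99 / 71227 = 0.00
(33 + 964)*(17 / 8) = 16949 / 8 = 2118.62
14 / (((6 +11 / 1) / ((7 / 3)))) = 98 / 51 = 1.92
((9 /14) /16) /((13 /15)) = 135 /2912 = 0.05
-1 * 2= -2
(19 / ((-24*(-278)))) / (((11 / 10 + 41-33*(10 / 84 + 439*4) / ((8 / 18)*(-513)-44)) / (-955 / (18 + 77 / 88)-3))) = -182982730 / 305907475773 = -0.00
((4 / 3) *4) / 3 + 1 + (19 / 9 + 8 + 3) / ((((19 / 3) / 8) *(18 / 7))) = 4729 / 513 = 9.22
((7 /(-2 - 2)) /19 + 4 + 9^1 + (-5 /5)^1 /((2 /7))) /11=65 /76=0.86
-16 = -16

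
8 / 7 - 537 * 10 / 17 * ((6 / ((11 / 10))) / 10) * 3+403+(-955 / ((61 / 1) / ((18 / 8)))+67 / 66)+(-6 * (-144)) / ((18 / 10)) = 333.03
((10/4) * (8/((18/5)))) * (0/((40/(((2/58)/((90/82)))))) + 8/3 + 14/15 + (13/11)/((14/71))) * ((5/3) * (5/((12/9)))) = 923375/2772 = 333.11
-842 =-842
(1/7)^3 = 1/343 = 0.00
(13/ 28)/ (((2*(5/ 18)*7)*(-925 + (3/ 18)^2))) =-1053/ 8158255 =-0.00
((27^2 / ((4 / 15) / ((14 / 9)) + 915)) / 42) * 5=675 / 7118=0.09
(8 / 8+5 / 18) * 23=529 / 18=29.39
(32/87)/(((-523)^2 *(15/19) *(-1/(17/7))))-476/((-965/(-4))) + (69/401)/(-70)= -764055449174833/386761830218190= -1.98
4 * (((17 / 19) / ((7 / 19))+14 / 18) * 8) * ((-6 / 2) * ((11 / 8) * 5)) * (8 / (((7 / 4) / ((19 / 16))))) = -1688720 / 147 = -11487.89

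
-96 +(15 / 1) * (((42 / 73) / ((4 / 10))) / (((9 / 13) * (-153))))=-1074499 / 11169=-96.20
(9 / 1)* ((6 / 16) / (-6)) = -9 / 16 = -0.56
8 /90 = 4 /45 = 0.09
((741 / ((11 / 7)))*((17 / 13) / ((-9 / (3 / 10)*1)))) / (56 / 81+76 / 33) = -183141 / 26680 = -6.86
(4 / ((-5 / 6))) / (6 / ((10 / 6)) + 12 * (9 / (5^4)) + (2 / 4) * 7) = -6000 / 9091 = -0.66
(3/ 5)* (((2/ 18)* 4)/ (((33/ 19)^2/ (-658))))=-950152/ 16335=-58.17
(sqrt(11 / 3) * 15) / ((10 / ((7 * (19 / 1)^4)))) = 912247 * sqrt(33) / 2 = 2620230.02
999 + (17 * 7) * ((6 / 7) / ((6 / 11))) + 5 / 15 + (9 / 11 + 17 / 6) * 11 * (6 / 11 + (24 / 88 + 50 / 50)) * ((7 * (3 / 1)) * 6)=342809 / 33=10388.15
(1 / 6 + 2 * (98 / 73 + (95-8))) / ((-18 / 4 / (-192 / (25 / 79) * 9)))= 391642816 / 1825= 214598.80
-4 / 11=-0.36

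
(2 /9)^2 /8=1 /162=0.01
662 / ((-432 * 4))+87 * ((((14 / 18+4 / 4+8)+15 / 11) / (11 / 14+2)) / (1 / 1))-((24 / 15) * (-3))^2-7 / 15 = 1000972483 / 3088800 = 324.07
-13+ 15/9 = -34/3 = -11.33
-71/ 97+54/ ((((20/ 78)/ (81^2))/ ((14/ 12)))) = 1563675859/ 970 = 1612036.97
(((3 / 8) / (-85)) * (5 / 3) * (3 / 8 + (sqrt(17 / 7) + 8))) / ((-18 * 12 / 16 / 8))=0.04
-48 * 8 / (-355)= 384 / 355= 1.08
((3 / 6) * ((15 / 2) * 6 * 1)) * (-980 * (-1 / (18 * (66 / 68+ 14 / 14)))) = 41650 / 67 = 621.64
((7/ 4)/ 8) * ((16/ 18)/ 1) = 7/ 36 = 0.19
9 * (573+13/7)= 36216/7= 5173.71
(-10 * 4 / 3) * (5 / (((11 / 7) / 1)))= -1400 / 33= -42.42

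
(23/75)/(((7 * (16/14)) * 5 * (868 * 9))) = 23/23436000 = 0.00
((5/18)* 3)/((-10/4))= -1/3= -0.33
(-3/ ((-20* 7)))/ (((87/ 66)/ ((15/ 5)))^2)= 3267/ 29435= 0.11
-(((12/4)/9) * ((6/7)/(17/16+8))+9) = -9167/1015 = -9.03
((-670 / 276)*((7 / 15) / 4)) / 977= -0.00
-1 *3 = -3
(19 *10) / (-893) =-0.21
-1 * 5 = -5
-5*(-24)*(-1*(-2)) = 240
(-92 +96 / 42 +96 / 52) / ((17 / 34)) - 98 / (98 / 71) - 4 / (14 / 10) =-22713 / 91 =-249.59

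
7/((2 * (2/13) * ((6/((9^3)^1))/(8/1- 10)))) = -22113/4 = -5528.25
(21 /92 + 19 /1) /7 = 1769 /644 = 2.75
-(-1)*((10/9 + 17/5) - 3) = 68/45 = 1.51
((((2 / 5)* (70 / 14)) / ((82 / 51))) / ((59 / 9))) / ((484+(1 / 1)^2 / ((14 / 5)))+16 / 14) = 918 / 2348849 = 0.00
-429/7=-61.29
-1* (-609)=609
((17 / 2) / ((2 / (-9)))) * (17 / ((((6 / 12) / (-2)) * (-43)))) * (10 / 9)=-2890 / 43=-67.21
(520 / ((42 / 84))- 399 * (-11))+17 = 5446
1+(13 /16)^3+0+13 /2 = 32917 /4096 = 8.04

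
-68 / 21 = -3.24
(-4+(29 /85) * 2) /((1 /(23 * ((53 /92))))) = -7473 /170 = -43.96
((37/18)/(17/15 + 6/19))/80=703/39648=0.02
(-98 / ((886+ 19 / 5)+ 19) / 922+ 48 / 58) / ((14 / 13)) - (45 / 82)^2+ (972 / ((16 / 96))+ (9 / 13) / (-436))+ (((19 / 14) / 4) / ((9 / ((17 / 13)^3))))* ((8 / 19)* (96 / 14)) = 41935242178494941598191 / 7189668139687243392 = 5832.71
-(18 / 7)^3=-5832 / 343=-17.00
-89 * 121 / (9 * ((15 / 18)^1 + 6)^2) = -43076 / 1681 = -25.63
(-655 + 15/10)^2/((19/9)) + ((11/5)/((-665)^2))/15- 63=26829301393169/132667500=202229.64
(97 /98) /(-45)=-97 /4410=-0.02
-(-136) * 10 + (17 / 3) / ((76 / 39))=103581 / 76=1362.91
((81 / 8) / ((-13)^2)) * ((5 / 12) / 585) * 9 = 27 / 70304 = 0.00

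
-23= -23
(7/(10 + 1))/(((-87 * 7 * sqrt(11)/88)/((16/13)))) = -128 * sqrt(11)/12441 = -0.03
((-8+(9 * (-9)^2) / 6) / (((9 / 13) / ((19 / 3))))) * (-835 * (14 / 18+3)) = -3275306.40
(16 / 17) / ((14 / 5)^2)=100 / 833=0.12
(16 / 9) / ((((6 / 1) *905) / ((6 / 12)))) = 4 / 24435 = 0.00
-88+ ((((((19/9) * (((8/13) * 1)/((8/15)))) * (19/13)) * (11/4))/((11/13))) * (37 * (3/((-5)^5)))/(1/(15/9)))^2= -33283590551/380250000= -87.53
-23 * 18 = -414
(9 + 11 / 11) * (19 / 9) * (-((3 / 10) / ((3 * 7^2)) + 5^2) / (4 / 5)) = -1163845 / 1764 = -659.78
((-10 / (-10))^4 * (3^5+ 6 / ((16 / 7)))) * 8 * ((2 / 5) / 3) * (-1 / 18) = -131 / 9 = -14.56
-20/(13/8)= -160/13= -12.31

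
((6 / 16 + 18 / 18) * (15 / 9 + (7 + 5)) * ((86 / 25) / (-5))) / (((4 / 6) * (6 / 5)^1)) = -19393 / 1200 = -16.16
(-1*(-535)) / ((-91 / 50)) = -26750 / 91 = -293.96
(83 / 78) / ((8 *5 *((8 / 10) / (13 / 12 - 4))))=-2905 / 29952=-0.10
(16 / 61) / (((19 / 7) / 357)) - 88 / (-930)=18643556 / 538935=34.59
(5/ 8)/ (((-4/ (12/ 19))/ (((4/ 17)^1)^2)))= -30/ 5491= -0.01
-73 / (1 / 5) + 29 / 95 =-34646 / 95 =-364.69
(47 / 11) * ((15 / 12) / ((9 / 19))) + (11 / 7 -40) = -75269 / 2772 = -27.15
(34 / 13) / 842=17 / 5473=0.00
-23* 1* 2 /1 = -46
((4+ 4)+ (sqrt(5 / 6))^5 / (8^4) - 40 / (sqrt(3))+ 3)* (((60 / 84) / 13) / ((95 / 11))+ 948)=-11465.05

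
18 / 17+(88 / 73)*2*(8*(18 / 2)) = 216738 / 1241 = 174.65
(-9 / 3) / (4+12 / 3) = -3 / 8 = -0.38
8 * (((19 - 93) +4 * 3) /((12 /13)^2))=-5239 /9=-582.11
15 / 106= 0.14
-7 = -7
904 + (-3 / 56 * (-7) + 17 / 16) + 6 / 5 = 72531 / 80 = 906.64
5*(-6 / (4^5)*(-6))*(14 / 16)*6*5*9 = 42525 / 1024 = 41.53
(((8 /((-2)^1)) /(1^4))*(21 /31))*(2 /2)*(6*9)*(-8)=36288 /31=1170.58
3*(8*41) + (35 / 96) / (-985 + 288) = 984.00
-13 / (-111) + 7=7.12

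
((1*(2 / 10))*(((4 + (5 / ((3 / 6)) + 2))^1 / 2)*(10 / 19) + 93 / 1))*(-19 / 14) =-1847 / 70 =-26.39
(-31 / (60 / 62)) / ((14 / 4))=-961 / 105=-9.15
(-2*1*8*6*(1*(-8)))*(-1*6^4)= -995328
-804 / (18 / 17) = -2278 / 3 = -759.33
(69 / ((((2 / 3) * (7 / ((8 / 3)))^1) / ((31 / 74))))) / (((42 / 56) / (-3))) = -17112 / 259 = -66.07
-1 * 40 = -40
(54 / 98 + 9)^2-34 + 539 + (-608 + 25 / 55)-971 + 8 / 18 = -233391661 / 237699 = -981.88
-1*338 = -338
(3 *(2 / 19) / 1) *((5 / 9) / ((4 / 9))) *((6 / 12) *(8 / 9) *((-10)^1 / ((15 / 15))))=-100 / 57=-1.75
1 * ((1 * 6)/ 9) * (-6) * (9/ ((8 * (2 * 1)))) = -9/ 4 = -2.25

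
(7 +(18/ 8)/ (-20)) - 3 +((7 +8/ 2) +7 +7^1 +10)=3111/ 80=38.89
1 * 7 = 7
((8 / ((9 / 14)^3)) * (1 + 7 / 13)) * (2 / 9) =878080 / 85293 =10.29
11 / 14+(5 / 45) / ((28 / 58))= 64 / 63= 1.02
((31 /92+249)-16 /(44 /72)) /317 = 225833 /320804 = 0.70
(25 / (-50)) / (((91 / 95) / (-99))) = 9405 / 182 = 51.68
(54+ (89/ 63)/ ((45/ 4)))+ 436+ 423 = 2588711/ 2835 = 913.13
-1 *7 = -7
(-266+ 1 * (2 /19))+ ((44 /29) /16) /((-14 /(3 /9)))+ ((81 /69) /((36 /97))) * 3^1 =-545908753 /2129064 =-256.41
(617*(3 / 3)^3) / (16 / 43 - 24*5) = -26531 / 5144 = -5.16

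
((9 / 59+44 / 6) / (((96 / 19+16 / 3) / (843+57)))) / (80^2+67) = 5664375 / 56469844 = 0.10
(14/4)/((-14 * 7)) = -1/28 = -0.04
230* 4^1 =920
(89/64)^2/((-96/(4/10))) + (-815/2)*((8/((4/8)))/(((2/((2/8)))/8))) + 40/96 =-2136339707/327680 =-6519.59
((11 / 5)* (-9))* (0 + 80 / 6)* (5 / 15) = -88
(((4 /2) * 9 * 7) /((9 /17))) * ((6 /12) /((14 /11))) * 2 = 187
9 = 9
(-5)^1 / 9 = -5 / 9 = -0.56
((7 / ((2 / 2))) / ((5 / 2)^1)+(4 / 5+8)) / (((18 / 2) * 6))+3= 434 / 135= 3.21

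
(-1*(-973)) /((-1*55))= -973 /55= -17.69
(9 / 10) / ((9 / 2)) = 0.20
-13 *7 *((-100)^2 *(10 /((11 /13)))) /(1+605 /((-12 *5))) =1419600000 /1199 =1183986.66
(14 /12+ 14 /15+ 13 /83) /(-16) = -1873 /13280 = -0.14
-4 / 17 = -0.24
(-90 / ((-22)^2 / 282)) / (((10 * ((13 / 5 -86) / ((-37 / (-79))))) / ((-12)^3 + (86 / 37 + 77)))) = -129017115 / 2657402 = -48.55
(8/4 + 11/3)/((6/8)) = 68/9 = 7.56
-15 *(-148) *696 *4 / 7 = 6180480 / 7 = 882925.71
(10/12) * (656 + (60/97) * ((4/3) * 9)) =160880/291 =552.85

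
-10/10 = -1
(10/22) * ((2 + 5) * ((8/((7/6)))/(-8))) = -30/11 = -2.73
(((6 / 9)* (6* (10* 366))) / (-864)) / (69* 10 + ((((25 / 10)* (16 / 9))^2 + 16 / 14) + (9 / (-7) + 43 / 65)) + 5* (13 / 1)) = -1248975 / 57145282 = -0.02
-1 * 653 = -653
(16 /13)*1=16 /13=1.23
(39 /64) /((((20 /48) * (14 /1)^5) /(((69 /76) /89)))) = 8073 /291027322880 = 0.00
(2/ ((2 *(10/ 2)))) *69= 69/ 5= 13.80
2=2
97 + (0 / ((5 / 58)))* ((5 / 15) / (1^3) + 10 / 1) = 97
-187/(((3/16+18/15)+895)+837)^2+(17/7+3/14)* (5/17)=3557199716185/4576655805358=0.78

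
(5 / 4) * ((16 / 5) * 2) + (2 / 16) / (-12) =767 / 96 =7.99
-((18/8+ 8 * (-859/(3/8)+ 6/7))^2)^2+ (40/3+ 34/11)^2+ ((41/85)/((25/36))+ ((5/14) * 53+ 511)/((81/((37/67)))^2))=-112549609440000578.47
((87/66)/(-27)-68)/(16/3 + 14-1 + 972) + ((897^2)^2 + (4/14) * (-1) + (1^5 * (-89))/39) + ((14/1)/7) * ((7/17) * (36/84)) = 589152775438983738725/910035126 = 647395642878.72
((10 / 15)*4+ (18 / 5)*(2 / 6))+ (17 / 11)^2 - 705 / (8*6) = -244877 / 29040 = -8.43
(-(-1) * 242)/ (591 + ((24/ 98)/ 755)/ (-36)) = 13429185/ 32796067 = 0.41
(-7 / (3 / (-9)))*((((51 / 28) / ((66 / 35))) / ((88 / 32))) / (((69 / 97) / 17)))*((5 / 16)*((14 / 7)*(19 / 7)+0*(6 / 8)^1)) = 13315675 / 44528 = 299.04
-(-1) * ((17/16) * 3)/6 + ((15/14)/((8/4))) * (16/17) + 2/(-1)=-3673/3808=-0.96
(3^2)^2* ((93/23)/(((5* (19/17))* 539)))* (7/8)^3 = 896427/12305920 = 0.07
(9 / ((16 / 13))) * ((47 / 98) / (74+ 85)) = 1833 / 83104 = 0.02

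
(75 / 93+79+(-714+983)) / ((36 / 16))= 43252 / 279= 155.03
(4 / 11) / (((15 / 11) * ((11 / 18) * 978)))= 4 / 8965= 0.00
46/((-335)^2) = 46/112225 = 0.00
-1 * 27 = -27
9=9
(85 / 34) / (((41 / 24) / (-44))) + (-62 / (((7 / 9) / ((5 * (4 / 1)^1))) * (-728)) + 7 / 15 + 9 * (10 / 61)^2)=-89637781276 / 1457720355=-61.49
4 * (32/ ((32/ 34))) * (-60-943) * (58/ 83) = -7911664/ 83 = -95321.25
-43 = -43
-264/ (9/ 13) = -1144/ 3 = -381.33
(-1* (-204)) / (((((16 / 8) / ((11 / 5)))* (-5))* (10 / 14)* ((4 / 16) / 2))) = -62832 / 125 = -502.66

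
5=5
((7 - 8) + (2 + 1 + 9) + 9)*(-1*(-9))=180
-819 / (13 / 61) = -3843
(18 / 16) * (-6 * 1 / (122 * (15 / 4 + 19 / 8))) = -0.01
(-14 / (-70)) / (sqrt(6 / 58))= sqrt(87) / 15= 0.62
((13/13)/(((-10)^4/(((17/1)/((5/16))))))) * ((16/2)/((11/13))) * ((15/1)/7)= 5304/48125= 0.11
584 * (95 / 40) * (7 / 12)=9709 / 12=809.08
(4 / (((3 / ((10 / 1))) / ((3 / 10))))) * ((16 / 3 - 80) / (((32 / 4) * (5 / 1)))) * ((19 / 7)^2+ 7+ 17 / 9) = -114704 / 945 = -121.38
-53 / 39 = -1.36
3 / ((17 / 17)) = 3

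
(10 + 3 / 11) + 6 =179 / 11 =16.27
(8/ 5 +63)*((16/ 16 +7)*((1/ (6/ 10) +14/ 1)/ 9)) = 121448/ 135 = 899.61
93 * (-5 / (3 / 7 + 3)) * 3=-406.88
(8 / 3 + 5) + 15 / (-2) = 1 / 6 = 0.17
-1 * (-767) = 767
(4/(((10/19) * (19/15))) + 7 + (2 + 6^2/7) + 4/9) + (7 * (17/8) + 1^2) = 18377/504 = 36.46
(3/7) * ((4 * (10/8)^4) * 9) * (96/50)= 2025/28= 72.32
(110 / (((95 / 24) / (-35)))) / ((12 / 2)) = -162.11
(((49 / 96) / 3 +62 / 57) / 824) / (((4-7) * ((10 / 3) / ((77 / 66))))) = -0.00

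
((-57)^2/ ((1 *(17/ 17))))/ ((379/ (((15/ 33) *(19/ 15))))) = 20577/ 4169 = 4.94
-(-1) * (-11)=-11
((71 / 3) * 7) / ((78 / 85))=42245 / 234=180.53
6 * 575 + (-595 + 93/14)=40063/14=2861.64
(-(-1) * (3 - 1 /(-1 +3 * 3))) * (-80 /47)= -230 /47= -4.89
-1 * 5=-5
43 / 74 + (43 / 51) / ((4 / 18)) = 2752 / 629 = 4.38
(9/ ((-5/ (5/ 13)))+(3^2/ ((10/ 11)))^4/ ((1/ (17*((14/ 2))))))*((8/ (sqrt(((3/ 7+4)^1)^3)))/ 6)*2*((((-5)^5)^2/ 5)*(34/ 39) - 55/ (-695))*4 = 2133733284019282593998*sqrt(217)/ 14109281875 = 2227743005890.61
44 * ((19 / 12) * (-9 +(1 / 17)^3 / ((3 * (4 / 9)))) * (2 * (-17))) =21317.64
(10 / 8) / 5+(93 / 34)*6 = 16.66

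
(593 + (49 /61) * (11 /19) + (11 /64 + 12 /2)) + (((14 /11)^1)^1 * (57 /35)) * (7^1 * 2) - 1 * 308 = 1308170251 /4079680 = 320.66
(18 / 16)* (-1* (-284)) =639 / 2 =319.50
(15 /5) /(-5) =-0.60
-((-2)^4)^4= -65536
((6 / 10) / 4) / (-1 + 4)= 1 / 20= 0.05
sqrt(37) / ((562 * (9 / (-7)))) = -0.01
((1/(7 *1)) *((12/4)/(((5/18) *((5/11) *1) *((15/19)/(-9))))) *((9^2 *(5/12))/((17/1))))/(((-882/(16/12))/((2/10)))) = 0.02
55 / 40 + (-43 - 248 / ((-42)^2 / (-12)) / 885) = -43319651 / 1040760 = -41.62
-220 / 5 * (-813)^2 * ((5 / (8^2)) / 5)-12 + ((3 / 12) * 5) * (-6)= -7270971 / 16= -454435.69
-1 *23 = -23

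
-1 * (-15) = 15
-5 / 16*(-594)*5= 7425 / 8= 928.12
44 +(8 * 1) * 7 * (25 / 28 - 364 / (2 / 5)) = -50866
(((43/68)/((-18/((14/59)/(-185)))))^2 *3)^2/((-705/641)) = -5261674909841/155972220959761794455479200000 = -0.00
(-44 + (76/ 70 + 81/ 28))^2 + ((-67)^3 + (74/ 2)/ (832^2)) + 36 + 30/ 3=-253642104499699/ 847974400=-299115.29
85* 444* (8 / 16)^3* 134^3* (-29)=-329173072980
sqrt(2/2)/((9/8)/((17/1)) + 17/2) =136/1165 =0.12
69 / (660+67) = 69 / 727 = 0.09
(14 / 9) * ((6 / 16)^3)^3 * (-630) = -4822335 / 33554432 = -0.14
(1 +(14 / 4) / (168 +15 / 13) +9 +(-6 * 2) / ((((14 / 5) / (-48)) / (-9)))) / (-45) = 56689583 / 1385370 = 40.92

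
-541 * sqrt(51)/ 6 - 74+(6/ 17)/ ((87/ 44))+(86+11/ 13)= 83475/ 6409 - 541 * sqrt(51)/ 6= -630.89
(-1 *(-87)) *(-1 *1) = -87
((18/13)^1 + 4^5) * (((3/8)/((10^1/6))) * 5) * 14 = 419895/26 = 16149.81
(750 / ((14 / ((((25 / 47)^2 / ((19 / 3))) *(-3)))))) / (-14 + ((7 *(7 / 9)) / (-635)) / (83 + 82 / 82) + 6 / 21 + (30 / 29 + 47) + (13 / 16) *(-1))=-16780668750000 / 78315204095071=-0.21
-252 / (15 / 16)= -268.80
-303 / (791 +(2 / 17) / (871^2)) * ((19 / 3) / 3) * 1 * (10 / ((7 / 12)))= -989965813720 / 71410118703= -13.86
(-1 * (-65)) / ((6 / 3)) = 65 / 2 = 32.50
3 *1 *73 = 219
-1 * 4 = -4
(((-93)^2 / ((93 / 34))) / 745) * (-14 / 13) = -44268 / 9685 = -4.57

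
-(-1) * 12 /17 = 0.71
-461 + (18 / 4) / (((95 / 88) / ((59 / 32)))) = -344519 / 760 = -453.31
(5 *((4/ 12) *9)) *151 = 2265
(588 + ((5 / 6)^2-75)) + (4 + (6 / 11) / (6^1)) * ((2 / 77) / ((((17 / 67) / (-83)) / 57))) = -760724773 / 518364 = -1467.55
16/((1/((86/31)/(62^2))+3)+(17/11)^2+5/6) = 499488/43450763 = 0.01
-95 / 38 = -2.50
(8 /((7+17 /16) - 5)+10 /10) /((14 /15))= 3.87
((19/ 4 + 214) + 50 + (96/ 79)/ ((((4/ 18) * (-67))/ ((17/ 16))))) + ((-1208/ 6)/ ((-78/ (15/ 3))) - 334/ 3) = 421695511/ 2477124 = 170.24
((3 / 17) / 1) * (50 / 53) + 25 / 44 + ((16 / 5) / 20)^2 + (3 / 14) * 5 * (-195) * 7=-36218256321 / 24777500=-1461.74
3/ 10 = 0.30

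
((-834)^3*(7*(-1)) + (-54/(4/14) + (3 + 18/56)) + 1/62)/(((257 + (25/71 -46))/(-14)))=-250250092088779/930372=-268978529.11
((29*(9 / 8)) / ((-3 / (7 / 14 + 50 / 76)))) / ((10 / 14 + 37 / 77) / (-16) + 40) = -24563 / 77881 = -0.32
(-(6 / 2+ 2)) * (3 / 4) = -3.75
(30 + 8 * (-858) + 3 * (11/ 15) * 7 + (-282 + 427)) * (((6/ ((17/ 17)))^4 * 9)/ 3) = -129734784/ 5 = -25946956.80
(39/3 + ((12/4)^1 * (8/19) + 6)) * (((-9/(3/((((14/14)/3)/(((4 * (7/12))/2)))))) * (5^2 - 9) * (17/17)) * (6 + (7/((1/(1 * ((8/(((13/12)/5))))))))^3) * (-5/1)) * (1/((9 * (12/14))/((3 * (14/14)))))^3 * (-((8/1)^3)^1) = -722411777693.66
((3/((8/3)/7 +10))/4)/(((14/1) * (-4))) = -9/6976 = -0.00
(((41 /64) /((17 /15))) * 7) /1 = 4305 /1088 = 3.96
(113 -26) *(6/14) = 261/7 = 37.29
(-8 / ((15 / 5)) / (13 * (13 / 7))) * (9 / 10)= -84 / 845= -0.10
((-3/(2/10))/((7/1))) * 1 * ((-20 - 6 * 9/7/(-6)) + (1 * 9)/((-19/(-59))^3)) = -180605220/336091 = -537.37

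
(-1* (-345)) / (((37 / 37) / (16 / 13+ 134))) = 606510 / 13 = 46654.62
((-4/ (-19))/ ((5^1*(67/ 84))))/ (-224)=-3/ 12730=-0.00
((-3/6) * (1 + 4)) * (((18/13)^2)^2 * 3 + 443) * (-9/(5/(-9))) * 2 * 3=-3151090593/28561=-110328.44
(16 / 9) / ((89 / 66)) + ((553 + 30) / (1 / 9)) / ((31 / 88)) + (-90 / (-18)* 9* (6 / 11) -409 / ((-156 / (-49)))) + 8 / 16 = 14792.61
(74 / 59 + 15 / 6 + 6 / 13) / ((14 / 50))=161675 / 10738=15.06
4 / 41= 0.10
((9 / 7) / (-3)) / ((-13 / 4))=12 / 91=0.13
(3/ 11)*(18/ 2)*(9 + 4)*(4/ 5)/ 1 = 1404/ 55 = 25.53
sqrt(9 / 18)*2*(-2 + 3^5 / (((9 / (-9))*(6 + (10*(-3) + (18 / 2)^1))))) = 71*sqrt(2) / 5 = 20.08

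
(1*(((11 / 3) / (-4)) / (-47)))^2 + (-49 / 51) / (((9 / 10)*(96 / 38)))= -20547277 / 48668688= -0.42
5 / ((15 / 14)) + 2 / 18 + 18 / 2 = 124 / 9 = 13.78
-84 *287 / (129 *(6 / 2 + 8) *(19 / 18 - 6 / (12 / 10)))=144648 / 33583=4.31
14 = 14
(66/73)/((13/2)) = 132/949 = 0.14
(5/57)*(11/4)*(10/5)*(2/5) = 11/57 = 0.19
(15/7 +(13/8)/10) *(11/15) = 14201/8400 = 1.69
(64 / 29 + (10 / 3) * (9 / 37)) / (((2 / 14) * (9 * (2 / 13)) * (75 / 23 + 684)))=3388567 / 152648199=0.02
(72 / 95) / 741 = 24 / 23465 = 0.00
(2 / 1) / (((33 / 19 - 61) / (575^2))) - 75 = -6324100 / 563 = -11232.86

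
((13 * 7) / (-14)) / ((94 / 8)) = -26 / 47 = -0.55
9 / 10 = 0.90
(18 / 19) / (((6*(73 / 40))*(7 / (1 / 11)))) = 120 / 106799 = 0.00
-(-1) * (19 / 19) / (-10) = -1 / 10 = -0.10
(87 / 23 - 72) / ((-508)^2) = -1569 / 5935472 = -0.00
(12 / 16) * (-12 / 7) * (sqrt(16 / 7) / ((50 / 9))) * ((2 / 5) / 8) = -0.02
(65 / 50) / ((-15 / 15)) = -13 / 10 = -1.30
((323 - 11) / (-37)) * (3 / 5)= -936 / 185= -5.06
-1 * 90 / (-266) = 45 / 133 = 0.34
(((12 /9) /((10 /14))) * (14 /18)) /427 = 28 /8235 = 0.00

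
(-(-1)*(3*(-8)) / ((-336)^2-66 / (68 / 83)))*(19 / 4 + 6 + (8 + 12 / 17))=-5292 / 1278575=-0.00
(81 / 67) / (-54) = -3 / 134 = -0.02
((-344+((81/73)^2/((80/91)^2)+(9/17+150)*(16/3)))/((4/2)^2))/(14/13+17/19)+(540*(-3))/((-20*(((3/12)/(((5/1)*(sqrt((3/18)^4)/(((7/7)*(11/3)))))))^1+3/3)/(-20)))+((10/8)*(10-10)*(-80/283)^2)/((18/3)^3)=-3321452487989379/21459379942400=-154.78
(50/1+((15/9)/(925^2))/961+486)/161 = 264437409001/79429893375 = 3.33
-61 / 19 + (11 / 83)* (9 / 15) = -24688 / 7885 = -3.13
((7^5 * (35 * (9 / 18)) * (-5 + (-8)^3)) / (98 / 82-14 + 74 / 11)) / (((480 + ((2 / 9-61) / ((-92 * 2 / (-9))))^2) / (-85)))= -197355805117055200 / 45363793949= -4350513.66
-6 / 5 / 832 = -3 / 2080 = -0.00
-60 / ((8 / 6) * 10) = -9 / 2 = -4.50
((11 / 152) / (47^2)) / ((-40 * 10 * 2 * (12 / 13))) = -143 / 3223372800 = -0.00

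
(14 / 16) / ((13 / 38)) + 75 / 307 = 2.80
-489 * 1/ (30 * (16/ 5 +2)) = -163/ 52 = -3.13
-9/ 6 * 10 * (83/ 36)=-415/ 12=-34.58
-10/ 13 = -0.77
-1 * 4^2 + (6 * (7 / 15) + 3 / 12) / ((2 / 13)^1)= 153 / 40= 3.82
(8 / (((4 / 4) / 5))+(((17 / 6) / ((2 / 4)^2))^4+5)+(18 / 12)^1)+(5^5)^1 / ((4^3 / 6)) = 43642655 / 2592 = 16837.44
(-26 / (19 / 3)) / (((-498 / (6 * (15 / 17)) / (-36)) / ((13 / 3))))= -182520 / 26809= -6.81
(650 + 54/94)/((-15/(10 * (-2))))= 122308/141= 867.43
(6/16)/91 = 3/728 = 0.00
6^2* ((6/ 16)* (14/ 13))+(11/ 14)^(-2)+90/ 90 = 26990/ 1573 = 17.16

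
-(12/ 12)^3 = -1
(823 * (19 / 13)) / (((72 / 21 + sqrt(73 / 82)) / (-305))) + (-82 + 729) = -13066897591 / 113503 + 46738993 * sqrt(5986) / 113503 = -83264.20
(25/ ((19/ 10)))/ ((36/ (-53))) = -19.37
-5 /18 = -0.28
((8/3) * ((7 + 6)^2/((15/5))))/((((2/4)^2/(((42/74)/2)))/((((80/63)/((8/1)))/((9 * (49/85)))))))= 2298400/440559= 5.22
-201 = -201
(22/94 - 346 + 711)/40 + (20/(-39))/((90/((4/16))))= 3012163/329940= 9.13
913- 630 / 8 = 3337 / 4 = 834.25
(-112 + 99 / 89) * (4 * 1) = -39476 / 89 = -443.55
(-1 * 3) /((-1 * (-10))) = -3 /10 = -0.30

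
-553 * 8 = -4424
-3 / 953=-0.00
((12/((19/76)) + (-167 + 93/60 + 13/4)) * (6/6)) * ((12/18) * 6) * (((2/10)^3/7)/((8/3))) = -1713/8750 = -0.20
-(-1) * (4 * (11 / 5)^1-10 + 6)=4.80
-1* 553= -553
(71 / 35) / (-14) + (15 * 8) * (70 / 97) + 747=833.45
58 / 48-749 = -747.79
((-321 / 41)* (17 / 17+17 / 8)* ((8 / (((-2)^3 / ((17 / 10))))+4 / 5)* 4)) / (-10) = -2889 / 328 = -8.81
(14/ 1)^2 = 196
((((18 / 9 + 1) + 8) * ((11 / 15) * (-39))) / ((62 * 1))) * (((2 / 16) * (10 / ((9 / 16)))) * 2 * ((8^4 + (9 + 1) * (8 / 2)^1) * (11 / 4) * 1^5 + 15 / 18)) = -214711354 / 837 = -256524.92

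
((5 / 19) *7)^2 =1225 / 361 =3.39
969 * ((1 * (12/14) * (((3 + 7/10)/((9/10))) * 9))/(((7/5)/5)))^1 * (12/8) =8066925/49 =164631.12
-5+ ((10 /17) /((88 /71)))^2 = -4.77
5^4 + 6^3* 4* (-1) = -239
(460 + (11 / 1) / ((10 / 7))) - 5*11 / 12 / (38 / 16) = 265489 / 570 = 465.77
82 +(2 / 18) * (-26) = 712 / 9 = 79.11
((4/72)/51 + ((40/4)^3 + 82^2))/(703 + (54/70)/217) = 4895759785/445589856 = 10.99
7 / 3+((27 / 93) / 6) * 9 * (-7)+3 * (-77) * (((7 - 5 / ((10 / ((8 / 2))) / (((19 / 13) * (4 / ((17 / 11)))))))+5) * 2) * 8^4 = -344937951953 / 41106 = -8391425.87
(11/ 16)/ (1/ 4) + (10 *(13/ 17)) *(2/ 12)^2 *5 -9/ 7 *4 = -5701/ 4284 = -1.33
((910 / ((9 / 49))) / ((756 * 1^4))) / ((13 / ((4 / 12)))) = 245 / 1458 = 0.17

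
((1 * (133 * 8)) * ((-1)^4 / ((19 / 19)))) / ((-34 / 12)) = -6384 / 17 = -375.53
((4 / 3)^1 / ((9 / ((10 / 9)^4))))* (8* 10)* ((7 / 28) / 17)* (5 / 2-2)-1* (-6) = 6.13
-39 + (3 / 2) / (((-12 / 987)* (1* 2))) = -1611 / 16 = -100.69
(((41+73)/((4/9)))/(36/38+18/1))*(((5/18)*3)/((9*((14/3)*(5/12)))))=361/560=0.64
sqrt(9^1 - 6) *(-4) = -4 *sqrt(3) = -6.93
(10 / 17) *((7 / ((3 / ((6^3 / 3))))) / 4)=420 / 17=24.71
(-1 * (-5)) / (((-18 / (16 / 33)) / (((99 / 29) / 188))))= -10 / 4089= -0.00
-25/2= -12.50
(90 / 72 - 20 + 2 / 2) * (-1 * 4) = 71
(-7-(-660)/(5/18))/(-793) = -2369/793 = -2.99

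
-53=-53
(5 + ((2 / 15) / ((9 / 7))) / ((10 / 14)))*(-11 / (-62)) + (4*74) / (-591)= 3396791 / 8244450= 0.41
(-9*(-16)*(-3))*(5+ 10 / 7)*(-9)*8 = 1399680 / 7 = 199954.29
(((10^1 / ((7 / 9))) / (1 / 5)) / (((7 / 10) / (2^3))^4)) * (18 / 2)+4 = 9870177.14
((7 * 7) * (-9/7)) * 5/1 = -315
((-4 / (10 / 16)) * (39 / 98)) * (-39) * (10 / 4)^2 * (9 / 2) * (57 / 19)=410670 / 49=8381.02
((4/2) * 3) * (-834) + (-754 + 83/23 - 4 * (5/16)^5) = -34695092419/6029312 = -5754.40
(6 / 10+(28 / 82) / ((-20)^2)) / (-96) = -4927 / 787200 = -0.01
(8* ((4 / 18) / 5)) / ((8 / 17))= 34 / 45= 0.76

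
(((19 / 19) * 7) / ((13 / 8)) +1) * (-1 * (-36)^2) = -89424 / 13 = -6878.77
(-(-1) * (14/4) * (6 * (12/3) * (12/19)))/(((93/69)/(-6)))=-236.17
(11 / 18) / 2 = 11 / 36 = 0.31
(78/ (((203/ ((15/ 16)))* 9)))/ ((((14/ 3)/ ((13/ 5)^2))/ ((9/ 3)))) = 19773/ 113680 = 0.17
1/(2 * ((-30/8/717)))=-478/5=-95.60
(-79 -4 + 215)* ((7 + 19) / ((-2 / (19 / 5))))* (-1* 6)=195624 / 5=39124.80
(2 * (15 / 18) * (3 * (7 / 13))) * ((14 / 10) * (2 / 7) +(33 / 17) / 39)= 3479 / 2873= 1.21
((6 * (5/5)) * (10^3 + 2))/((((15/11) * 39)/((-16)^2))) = 1881088/65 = 28939.82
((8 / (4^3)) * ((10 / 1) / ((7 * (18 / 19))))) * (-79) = -7505 / 504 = -14.89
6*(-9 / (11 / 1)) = -54 / 11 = -4.91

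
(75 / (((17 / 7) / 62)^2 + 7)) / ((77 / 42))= 84760200 / 14506591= 5.84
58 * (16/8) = 116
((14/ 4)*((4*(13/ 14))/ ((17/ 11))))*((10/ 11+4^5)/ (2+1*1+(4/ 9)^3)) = 106843698/ 38267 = 2792.06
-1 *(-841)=841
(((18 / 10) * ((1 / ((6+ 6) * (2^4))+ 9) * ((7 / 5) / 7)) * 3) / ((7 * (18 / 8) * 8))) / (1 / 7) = 0.54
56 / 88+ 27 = 304 / 11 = 27.64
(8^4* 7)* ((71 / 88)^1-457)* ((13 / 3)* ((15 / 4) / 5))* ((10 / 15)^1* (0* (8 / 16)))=0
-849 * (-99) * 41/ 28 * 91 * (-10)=-223995915/ 2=-111997957.50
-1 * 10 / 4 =-5 / 2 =-2.50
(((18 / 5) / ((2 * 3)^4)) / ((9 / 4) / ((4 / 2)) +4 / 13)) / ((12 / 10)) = 13 / 8046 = 0.00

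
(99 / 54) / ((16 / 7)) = 77 / 96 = 0.80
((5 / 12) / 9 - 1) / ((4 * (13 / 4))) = -103 / 1404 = -0.07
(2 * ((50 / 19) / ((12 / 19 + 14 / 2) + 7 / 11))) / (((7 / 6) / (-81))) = -2475 / 56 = -44.20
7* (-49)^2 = 16807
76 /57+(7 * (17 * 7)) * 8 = 19996 /3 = 6665.33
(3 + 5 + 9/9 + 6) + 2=17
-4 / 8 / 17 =-1 / 34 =-0.03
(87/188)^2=7569/35344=0.21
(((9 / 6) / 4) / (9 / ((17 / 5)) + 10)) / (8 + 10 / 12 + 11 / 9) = 459 / 155660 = 0.00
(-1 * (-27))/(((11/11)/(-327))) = -8829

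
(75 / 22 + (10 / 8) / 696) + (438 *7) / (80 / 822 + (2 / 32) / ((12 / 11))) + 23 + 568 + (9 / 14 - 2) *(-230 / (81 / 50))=9904359291089 / 480398688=20616.96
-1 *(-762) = 762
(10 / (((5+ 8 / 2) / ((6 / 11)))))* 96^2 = 61440 / 11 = 5585.45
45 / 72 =5 / 8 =0.62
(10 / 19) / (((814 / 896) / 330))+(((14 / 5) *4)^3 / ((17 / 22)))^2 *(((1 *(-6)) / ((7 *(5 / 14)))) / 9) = -41965716267451648 / 47617265625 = -881313.02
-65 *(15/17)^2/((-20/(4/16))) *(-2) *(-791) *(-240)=-69410250/289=-240173.88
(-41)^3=-68921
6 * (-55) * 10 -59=-3359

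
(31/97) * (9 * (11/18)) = 341/194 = 1.76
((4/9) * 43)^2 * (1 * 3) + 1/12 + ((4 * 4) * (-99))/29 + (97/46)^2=433100201/414207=1045.61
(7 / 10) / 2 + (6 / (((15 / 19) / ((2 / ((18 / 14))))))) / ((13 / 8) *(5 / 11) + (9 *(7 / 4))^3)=174813443 / 495186660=0.35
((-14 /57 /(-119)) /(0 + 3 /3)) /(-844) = -1 /408918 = -0.00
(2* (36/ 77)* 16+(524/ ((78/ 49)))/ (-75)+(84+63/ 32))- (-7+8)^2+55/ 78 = 693663143/ 7207200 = 96.25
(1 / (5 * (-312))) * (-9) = 3 / 520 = 0.01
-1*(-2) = 2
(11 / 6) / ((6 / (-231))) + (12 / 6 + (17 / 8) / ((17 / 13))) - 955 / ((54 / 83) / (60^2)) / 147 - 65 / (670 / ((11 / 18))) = -945894373 / 26264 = -36014.86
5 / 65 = 0.08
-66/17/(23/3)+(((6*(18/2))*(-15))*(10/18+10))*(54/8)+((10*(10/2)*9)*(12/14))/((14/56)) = -307475397/5474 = -56170.15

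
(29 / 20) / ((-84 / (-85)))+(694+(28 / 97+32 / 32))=22708669 / 32592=696.76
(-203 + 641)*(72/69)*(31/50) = 162936/575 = 283.37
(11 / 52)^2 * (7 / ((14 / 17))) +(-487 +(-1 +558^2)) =1681219465 / 5408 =310876.38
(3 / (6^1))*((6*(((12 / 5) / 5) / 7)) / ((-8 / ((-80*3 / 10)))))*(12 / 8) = 162 / 175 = 0.93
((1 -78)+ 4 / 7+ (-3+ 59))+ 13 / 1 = -52 / 7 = -7.43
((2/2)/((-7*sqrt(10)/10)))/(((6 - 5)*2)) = -sqrt(10)/14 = -0.23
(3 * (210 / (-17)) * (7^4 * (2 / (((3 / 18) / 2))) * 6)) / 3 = -72606240 / 17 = -4270955.29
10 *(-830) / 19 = -8300 / 19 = -436.84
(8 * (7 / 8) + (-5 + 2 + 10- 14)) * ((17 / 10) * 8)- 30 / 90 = -1 / 3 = -0.33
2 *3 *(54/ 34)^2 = 4374/ 289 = 15.13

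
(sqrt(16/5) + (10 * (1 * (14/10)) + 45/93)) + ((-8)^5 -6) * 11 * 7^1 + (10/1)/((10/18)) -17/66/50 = -258160752827/102300 + 4 * sqrt(5)/5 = -2523563.73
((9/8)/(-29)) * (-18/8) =81/928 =0.09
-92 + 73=-19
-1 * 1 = -1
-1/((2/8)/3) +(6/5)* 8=-12/5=-2.40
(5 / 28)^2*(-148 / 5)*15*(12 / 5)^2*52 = -207792 / 49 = -4240.65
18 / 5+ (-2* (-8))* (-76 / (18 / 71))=-215678 / 45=-4792.84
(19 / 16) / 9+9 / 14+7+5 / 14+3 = 1603 / 144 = 11.13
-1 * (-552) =552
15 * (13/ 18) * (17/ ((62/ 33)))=12155/ 124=98.02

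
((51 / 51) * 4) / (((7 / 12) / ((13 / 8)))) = 78 / 7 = 11.14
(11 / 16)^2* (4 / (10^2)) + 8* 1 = 51321 / 6400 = 8.02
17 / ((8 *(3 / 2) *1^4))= 17 / 12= 1.42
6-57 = -51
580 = 580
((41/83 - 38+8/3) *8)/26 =-34700/3237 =-10.72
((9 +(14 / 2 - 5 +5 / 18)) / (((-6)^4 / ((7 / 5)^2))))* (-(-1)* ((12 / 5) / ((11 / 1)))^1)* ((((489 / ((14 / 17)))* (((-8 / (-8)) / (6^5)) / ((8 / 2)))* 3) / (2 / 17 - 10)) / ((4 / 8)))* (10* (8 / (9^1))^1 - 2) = -0.00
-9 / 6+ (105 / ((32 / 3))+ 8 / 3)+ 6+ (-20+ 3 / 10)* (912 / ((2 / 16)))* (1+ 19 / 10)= -416803.47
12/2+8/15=98/15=6.53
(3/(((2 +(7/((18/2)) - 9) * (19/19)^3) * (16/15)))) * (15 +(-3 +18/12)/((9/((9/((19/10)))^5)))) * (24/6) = 383538448575/554646176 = 691.50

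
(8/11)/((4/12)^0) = 8/11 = 0.73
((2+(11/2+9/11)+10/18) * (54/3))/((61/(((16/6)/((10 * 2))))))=3514/10065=0.35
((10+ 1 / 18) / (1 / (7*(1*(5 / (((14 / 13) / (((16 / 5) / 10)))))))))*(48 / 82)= 37648 / 615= 61.22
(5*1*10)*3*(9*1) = 1350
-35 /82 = -0.43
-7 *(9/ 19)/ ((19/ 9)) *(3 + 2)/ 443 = -2835/ 159923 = -0.02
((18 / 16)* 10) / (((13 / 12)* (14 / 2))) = 135 / 91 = 1.48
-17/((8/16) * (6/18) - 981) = 102/5885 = 0.02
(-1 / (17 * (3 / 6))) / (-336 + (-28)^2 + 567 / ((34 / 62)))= -2 / 25193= -0.00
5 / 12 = 0.42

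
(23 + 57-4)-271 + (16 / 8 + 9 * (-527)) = -4936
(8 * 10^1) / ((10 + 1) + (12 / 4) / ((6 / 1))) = 160 / 23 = 6.96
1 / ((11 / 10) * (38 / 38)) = 10 / 11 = 0.91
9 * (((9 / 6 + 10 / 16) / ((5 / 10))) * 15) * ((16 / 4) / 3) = 765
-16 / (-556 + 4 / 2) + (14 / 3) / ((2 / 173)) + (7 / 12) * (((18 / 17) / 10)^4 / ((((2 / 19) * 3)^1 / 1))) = 140094447526267 / 347029755000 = 403.70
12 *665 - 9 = 7971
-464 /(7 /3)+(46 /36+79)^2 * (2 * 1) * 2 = 14503423 /567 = 25579.23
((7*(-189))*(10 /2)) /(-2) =6615 /2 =3307.50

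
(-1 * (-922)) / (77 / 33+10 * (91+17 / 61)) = 168726 / 167467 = 1.01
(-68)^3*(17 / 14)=-2672672 / 7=-381810.29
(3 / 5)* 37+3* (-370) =-5439 / 5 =-1087.80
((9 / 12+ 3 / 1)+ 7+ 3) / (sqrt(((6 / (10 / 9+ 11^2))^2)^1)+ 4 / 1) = 3.40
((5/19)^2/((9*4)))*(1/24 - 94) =-56375/311904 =-0.18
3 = 3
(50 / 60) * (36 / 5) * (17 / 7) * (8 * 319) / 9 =86768 / 21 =4131.81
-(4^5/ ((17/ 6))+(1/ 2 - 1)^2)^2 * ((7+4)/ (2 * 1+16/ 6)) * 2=-616624.95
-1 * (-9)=9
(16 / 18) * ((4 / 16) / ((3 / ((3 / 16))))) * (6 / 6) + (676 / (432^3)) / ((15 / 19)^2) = 63046609 / 4534963200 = 0.01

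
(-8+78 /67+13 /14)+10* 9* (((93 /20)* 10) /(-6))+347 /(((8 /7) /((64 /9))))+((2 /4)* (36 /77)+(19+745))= 103073924 /46431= 2219.94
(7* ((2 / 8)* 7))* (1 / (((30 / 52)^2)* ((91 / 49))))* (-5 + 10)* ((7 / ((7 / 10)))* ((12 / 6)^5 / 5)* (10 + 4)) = 3995264 / 45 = 88783.64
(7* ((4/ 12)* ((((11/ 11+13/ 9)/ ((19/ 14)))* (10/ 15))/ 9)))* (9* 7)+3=34801/ 1539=22.61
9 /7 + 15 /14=33 /14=2.36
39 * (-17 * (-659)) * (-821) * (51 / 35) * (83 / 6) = -506138197227 / 70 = -7230545674.67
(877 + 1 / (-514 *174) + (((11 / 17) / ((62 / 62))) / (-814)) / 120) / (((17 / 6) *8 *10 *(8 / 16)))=986716959727 / 127511886400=7.74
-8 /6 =-4 /3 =-1.33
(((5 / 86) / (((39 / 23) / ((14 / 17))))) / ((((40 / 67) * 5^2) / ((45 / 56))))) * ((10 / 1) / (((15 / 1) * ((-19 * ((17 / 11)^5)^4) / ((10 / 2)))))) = -1036707742191074974178741 / 23482413762882104061672507896224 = -0.00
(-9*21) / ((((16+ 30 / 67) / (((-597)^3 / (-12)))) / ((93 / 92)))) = -83525925039669 / 405536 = -205964267.14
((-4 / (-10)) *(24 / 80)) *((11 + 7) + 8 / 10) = 282 / 125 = 2.26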